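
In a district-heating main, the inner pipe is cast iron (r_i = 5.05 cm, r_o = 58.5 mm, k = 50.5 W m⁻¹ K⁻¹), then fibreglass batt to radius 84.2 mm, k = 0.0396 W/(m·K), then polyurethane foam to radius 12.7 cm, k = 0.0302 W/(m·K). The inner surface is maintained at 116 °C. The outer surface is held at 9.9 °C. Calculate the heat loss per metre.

Q' = 29.2 W/m

Resistance network (inner→outer):
  R'_cast iron = ln(0.0585/0.0505)/(2πk) = 0.1471/(2π·50.5) = 4.635×10^-4 m·K/W
  R'_fibreglass batt = ln(0.0842/0.0585)/(2πk) = 0.3642/(2π·0.0396) = 1.464 m·K/W
  R'_polyurethane foam = ln(0.127/0.0842)/(2πk) = 0.4110/(2π·0.0302) = 2.166 m·K/W
ΣR = 4.635×10^-4 + 1.464 + 2.166 = 3.630 m·K/W
Q' = ΔT/ΣR = (116 °C − 9.9 °C)/3.630 = 29.2 W/m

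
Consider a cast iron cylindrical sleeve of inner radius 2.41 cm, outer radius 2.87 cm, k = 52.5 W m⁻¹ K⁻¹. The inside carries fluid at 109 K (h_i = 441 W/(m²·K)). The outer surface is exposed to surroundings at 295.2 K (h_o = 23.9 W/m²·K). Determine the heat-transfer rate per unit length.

Series thermal resistances, inner to outer:
  R'_conv,in = 1/(2πr h) = 1/(2π·0.0241·441) = 0.01497 m·K/W
  R'_cast iron = ln(0.0287/0.0241)/(2πk) = 0.1747/(2π·52.5) = 5.296×10^-4 m·K/W
  R'_conv,out = 1/(2πr h) = 1/(2π·0.0287·23.9) = 0.2320 m·K/W
ΣR = 0.01497 + 5.296×10^-4 + 0.2320 = 0.2475 m·K/W
Q' = ΔT/ΣR = (109 K − 295.2 K)/0.2475 = -752 W/m
(Negative Q' ⇒ heat flows inward; heat gain = 752 W/m.)

Q' = 752 W/m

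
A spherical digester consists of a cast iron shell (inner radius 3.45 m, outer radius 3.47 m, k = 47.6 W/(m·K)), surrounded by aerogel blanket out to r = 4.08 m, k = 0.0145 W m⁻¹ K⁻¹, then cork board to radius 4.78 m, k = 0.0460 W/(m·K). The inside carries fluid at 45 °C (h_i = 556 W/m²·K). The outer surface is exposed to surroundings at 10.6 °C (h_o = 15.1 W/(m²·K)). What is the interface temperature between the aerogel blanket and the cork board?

Treat each layer as a resistance in series:
  R_conv,in = 1/(4πr²h) = 1/(4π·3.45²·556) = 1.202×10^-5 K/W
  R_cast iron = (1/3.45 − 1/3.47)/(4πk) = 0.001671/(4π·47.6) = 2.793×10^-6 K/W
  R_aerogel blanket = (1/3.47 − 1/4.08)/(4πk) = 0.04309/(4π·0.0145) = 0.2365 K/W
  R_cork board = (1/4.08 − 1/4.78)/(4πk) = 0.03589/(4π·0.0460) = 0.06209 K/W
  R_conv,out = 1/(4πr²h) = 1/(4π·4.78²·15.1) = 2.307×10^-4 K/W
ΣR = 1.202×10^-5 + 2.793×10^-6 + 0.2365 + 0.06209 + 2.307×10^-4 = 0.2988 K/W
Q = ΔT/ΣR = (45 °C − 10.6 °C)/0.2988 = 115.1 W
From the inner boundary to the aerogel blanket/cork board interface, ΣR_partial = 0.2365 K/W.
T_interface = T_in − Q·ΣR_partial = 45 °C − (115.1)(0.2365) = 17.8 °C

T = 17.8 °C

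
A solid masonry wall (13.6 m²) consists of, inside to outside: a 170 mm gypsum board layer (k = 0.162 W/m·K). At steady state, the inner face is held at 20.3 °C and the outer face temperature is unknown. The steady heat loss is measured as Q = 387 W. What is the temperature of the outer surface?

Series resistances:
  R_gypsum board = L/(kA) = 0.170/(0.162·13.6) = 0.07716 K/W
ΣR = 0.07716 K/W
ΔT = Q·ΣR = 387 × 0.07716 = 29.86 K
Heat flows outward, so T_out = T_in − ΔT = 20.3 − 29.86 = -9.56 °C

T_out = -9.56 °C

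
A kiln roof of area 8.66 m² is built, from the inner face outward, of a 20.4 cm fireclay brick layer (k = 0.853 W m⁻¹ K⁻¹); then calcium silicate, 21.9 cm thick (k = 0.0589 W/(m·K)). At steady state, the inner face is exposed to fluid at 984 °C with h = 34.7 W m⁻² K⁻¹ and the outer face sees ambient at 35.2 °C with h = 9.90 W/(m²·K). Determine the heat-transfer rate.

Series thermal resistances, inner to outer:
  R_conv,in = 1/(hA) = 1/(34.7·8.66) = 0.003328 K/W
  R_fireclay brick = L/(kA) = 0.204/(0.853·8.66) = 0.02762 K/W
  R_calcium silicate = L/(kA) = 0.219/(0.0589·8.66) = 0.4293 K/W
  R_conv,out = 1/(hA) = 1/(9.90·8.66) = 0.01166 K/W
ΣR = 0.003328 + 0.02762 + 0.4293 + 0.01166 = 0.4719 K/W
Q = ΔT/ΣR = (984 °C − 35.2 °C)/0.4719 = 2010 W

Q = 2010 W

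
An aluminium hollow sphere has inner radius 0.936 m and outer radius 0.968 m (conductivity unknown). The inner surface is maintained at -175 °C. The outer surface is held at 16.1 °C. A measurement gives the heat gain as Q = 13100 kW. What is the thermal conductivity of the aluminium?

k = 193 W/m·K

ΣR = ΔT/Q = |-175 − 16.1|/1.31×10^7 = 1.459×10^-5 K/W
(1/r₁−1/r₂)/(4πk) = 1.459×10^-5 ⇒ k = 0.03532/(4π·1.459×10^-5) = 193 W/m·K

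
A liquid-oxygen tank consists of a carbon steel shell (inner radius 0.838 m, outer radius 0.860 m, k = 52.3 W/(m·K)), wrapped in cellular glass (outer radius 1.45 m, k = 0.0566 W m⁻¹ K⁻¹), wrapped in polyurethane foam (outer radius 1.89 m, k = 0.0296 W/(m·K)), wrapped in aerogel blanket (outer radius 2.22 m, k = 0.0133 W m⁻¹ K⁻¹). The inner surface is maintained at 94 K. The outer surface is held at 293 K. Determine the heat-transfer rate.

Resistance network (inner→outer):
  R_carbon steel = (1/0.838 − 1/0.860)/(4πk) = 0.03053/(4π·52.3) = 4.645×10^-5 K/W
  R_cellular glass = (1/0.860 − 1/1.45)/(4πk) = 0.4731/(4π·0.0566) = 0.6652 K/W
  R_polyurethane foam = (1/1.45 − 1/1.89)/(4πk) = 0.1606/(4π·0.0296) = 0.4316 K/W
  R_aerogel blanket = (1/1.89 − 1/2.22)/(4πk) = 0.07865/(4π·0.0133) = 0.4706 K/W
ΣR = 4.645×10^-5 + 0.6652 + 0.4316 + 0.4706 = 1.567 K/W
Q = ΔT/ΣR = (94 K − 293 K)/1.567 = -127 W
(Negative Q ⇒ heat flows inward; heat gain = 127 W.)

Q = 127 W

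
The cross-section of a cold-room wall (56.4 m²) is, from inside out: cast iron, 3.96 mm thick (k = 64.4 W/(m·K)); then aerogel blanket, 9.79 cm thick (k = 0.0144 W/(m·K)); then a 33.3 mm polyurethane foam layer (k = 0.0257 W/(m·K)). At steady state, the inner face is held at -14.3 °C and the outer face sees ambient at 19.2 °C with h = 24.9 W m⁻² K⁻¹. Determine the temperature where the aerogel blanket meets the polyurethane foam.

Series thermal resistances, inner to outer:
  R_cast iron = L/(kA) = 0.00396/(64.4·56.4) = 1.090×10^-6 K/W
  R_aerogel blanket = L/(kA) = 0.0979/(0.0144·56.4) = 0.1205 K/W
  R_polyurethane foam = L/(kA) = 0.0333/(0.0257·56.4) = 0.02297 K/W
  R_conv,out = 1/(hA) = 1/(24.9·56.4) = 7.121×10^-4 K/W
ΣR = 1.090×10^-6 + 0.1205 + 0.02297 + 7.121×10^-4 = 0.1442 K/W
Q = ΔT/ΣR = (-14.3 °C − 19.2 °C)/0.1442 = -232.3 W
From the inner boundary to the aerogel blanket/polyurethane foam interface, ΣR_partial = 0.1205 K/W.
T_interface = T_in − Q·ΣR_partial = -14.3 °C − (-232.3)(0.1205) = 13.7 °C

T = 13.7 °C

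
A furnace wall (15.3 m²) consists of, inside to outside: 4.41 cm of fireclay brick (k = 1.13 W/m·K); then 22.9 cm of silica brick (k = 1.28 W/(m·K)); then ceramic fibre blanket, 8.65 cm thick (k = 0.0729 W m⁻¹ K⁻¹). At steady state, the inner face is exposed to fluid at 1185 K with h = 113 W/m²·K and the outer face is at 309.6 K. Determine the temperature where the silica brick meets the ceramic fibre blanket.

T = 1045 K

Treat each layer as a resistance in series:
  R_conv,in = 1/(hA) = 1/(113·15.3) = 5.784×10^-4 K/W
  R_fireclay brick = L/(kA) = 0.0441/(1.13·15.3) = 0.002551 K/W
  R_silica brick = L/(kA) = 0.229/(1.28·15.3) = 0.01169 K/W
  R_ceramic fibre blanket = L/(kA) = 0.0865/(0.0729·15.3) = 0.07755 K/W
ΣR = 5.784×10^-4 + 0.002551 + 0.01169 + 0.07755 = 0.09237 K/W
Q = ΔT/ΣR = (1185 K − 309.6 K)/0.09237 = 9477 W
From the inner boundary to the silica brick/ceramic fibre blanket interface, ΣR_partial = 0.01482 K/W.
T_interface = T_in − Q·ΣR_partial = 1185 K − (9477)(0.01482) = 1045 K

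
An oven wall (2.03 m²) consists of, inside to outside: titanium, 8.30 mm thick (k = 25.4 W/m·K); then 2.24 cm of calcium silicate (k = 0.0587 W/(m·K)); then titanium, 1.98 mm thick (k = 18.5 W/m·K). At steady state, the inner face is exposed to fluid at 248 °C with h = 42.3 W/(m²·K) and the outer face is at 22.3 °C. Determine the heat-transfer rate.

Series thermal resistances, inner to outer:
  R_conv,in = 1/(hA) = 1/(42.3·2.03) = 0.01165 K/W
  R_titanium = L/(kA) = 0.00830/(25.4·2.03) = 1.610×10^-4 K/W
  R_calcium silicate = L/(kA) = 0.0224/(0.0587·2.03) = 0.1880 K/W
  R_titanium = L/(kA) = 0.00198/(18.5·2.03) = 5.272×10^-5 K/W
ΣR = 0.01165 + 1.610×10^-4 + 0.1880 + 5.272×10^-5 = 0.1999 K/W
Q = ΔT/ΣR = (248 °C − 22.3 °C)/0.1999 = 1130 W

Q = 1130 W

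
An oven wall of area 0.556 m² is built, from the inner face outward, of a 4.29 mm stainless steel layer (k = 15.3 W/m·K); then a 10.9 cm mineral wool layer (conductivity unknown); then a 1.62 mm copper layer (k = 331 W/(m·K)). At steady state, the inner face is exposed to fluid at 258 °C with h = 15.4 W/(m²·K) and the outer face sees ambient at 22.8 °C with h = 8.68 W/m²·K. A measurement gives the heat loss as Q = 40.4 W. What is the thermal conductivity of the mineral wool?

ΣR = ΔT/Q = |258 − 22.8|/40.4 = 5.822 K/W
Known resistances:
  R_conv,in = 1/(hA) = 1/(15.4·0.556) = 0.1168 K/W
  R_stainless steel = L/(kA) = 0.00429/(15.3·0.556) = 5.043×10^-4 K/W
  R_copper = L/(kA) = 0.00162/(331·0.556) = 8.803×10^-6 K/W
  R_conv,out = 1/(hA) = 1/(8.68·0.556) = 0.2072 K/W
R_mineral wool = ΣR − ΣR_known = 5.822 − 0.3245 = 5.498 K/W
L/(kA) = 5.498 ⇒ k = 0.109/(5.498·0.556) = 0.0357 W/m·K

k = 0.0357 W/m·K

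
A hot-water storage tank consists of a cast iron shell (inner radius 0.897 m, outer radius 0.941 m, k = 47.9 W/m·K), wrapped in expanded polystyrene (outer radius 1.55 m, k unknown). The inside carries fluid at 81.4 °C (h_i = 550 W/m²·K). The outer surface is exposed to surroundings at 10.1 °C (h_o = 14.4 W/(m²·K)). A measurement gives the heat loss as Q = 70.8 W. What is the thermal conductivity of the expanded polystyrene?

k = 0.0331 W/m·K

ΣR = ΔT/Q = |81.4 − 10.1|/70.8 = 1.007 K/W
Known resistances:
  R_conv,in = 1/(4πr²h) = 1/(4π·0.897²·550) = 1.798×10^-4 K/W
  R_cast iron = (1/0.897 − 1/0.941)/(4πk) = 0.05213/(4π·47.9) = 8.660×10^-5 K/W
  R_conv,out = 1/(4πr²h) = 1/(4π·1.55²·14.4) = 0.002300 K/W
R_expanded polystyrene = ΣR − ΣR_known = 1.007 − 0.002566 = 1.004 K/W
(1/r₁−1/r₂)/(4πk) = 1.004 ⇒ k = 0.4175/(4π·1.004) = 0.0331 W/m·K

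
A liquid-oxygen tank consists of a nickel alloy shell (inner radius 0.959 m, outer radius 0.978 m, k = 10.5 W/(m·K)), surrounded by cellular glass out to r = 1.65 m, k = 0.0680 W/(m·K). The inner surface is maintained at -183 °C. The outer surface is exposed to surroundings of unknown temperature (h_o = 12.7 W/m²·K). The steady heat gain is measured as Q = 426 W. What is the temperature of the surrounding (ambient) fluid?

Series resistances:
  R_nickel alloy = (1/0.959 − 1/0.978)/(4πk) = 0.02026/(4π·10.5) = 1.535×10^-4 K/W
  R_cellular glass = (1/0.978 − 1/1.65)/(4πk) = 0.4164/(4π·0.0680) = 0.4873 K/W
  R_conv,out = 1/(4πr²h) = 1/(4π·1.65²·12.7) = 0.002302 K/W
ΣR = 0.4898 K/W
ΔT = Q·ΣR = 426 × 0.4898 = 208.7 K
Heat flows inward, so T_out = T_in + ΔT = -183 + 208.7 = 25.7 °C

T_out = 25.7 °C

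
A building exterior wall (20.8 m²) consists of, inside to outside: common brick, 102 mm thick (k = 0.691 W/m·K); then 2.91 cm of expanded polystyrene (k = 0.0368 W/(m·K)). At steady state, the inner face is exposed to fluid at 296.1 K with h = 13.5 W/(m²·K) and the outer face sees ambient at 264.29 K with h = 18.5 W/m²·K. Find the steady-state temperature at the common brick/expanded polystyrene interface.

T = 289.5 K

Series thermal resistances, inner to outer:
  R_conv,in = 1/(hA) = 1/(13.5·20.8) = 0.003561 K/W
  R_common brick = L/(kA) = 0.102/(0.691·20.8) = 0.007097 K/W
  R_expanded polystyrene = L/(kA) = 0.0291/(0.0368·20.8) = 0.03802 K/W
  R_conv,out = 1/(hA) = 1/(18.5·20.8) = 0.002599 K/W
ΣR = 0.003561 + 0.007097 + 0.03802 + 0.002599 = 0.05128 K/W
Q = ΔT/ΣR = (296.1 K − 264.29 K)/0.05128 = 620.3 W
From the inner boundary to the common brick/expanded polystyrene interface, ΣR_partial = 0.01066 K/W.
T_interface = T_in − Q·ΣR_partial = 296.1 K − (620.3)(0.01066) = 289.5 K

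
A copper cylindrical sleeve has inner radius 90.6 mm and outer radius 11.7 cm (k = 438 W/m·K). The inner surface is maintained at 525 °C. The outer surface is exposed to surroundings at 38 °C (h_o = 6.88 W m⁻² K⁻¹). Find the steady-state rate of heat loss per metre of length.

Series thermal resistances, inner to outer:
  R'_copper = ln(0.117/0.0906)/(2πk) = 0.2557/(2π·438) = 9.292×10^-5 m·K/W
  R'_conv,out = 1/(2πr h) = 1/(2π·0.117·6.88) = 0.1977 m·K/W
ΣR = 9.292×10^-5 + 0.1977 = 0.1978 m·K/W
Q' = ΔT/ΣR = (525 °C − 38 °C)/0.1978 = 2460 W/m

Q' = 2.46 kW/m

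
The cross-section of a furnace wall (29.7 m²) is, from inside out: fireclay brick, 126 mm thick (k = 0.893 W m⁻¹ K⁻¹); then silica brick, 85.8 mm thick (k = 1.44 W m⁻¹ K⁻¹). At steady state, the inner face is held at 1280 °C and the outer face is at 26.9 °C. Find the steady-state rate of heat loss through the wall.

Treat each layer as a resistance in series:
  R_fireclay brick = L/(kA) = 0.126/(0.893·29.7) = 0.004751 K/W
  R_silica brick = L/(kA) = 0.0858/(1.44·29.7) = 0.002006 K/W
ΣR = 0.004751 + 0.002006 = 0.006757 K/W
Q = ΔT/ΣR = (1280 °C − 26.9 °C)/0.006757 = 1.85×10^5 W

Q = 185 kW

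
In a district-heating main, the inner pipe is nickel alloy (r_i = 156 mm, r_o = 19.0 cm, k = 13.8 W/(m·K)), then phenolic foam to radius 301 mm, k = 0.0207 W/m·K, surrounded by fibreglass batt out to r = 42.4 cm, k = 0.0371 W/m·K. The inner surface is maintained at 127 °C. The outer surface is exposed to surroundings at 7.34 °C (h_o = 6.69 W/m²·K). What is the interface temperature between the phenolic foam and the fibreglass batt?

Treat each layer as a resistance in series:
  R'_nickel alloy = ln(0.190/0.156)/(2πk) = 0.1972/(2π·13.8) = 0.002274 m·K/W
  R'_phenolic foam = ln(0.301/0.190)/(2πk) = 0.4601/(2π·0.0207) = 3.537 m·K/W
  R'_fibreglass batt = ln(0.424/0.301)/(2πk) = 0.3426/(2π·0.0371) = 1.470 m·K/W
  R'_conv,out = 1/(2πr h) = 1/(2π·0.424·6.69) = 0.05611 m·K/W
ΣR = 0.002274 + 3.537 + 1.470 + 0.05611 = 5.065 m·K/W
Q' = ΔT/ΣR = (127 °C − 7.34 °C)/5.065 = 23.62 W/m
From the inner boundary to the phenolic foam/fibreglass batt interface, ΣR_partial = 3.539 m·K/W.
T_interface = T_in − Q'·ΣR_partial = 127 °C − (23.62)(3.539) = 43.4 °C

T = 43.4 °C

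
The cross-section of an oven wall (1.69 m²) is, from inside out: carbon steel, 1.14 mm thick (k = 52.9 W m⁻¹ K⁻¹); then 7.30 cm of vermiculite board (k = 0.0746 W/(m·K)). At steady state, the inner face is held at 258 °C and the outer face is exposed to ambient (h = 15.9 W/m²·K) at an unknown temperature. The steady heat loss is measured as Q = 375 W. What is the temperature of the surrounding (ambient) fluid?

T_out = 26.9 °C

Series resistances:
  R_carbon steel = L/(kA) = 0.00114/(52.9·1.69) = 1.275×10^-5 K/W
  R_vermiculite board = L/(kA) = 0.0730/(0.0746·1.69) = 0.5790 K/W
  R_conv,out = 1/(hA) = 1/(15.9·1.69) = 0.03721 K/W
ΣR = 0.6163 K/W
ΔT = Q·ΣR = 375 × 0.6163 = 231.1 K
Heat flows outward, so T_out = T_in − ΔT = 258 − 231.1 = 26.9 °C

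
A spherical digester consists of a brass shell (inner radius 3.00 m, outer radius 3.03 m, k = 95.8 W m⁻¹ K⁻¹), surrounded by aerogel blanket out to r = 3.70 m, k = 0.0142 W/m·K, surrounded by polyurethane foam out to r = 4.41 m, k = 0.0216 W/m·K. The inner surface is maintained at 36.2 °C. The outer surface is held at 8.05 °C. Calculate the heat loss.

Series thermal resistances, inner to outer:
  R_brass = (1/3.00 − 1/3.03)/(4πk) = 0.003300/(4π·95.8) = 2.741×10^-6 K/W
  R_aerogel blanket = (1/3.03 − 1/3.70)/(4πk) = 0.05976/(4π·0.0142) = 0.3349 K/W
  R_polyurethane foam = (1/3.70 − 1/4.41)/(4πk) = 0.04351/(4π·0.0216) = 0.1603 K/W
ΣR = 2.741×10^-6 + 0.3349 + 0.1603 = 0.4952 K/W
Q = ΔT/ΣR = (36.2 °C − 8.05 °C)/0.4952 = 56.8 W

Q = 56.8 W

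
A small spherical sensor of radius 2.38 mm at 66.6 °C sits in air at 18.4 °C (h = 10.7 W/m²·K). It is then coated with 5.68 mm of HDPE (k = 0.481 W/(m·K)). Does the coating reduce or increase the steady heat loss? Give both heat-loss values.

Critical radius for a sphere: r_cr = 2k/h = 0.0899 m = 8.99 cm.
Outer radius after coating: r₂ = 0.00238 + 0.00568 = 0.00806 m.
Since r₁ < r_cr and r₂ ≤ r_cr, the coating moves toward the maximum at r_cr — heat loss rises.
Bare: R = 1/(4πr₁²h) = 1313 K/W; Q = 48.2/1313 = 0.0367 W.
Coated: R = R_cond + R_conv = 163.5 K/W; Q = 48.2/163.5 = 0.295 W.

increases: 0.0367 → 0.295 W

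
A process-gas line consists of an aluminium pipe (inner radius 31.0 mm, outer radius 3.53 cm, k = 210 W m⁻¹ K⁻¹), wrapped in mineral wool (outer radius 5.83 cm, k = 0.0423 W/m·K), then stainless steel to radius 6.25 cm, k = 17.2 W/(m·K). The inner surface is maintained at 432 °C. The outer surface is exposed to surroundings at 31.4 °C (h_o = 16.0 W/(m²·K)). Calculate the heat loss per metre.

Q' = 196 W/m

Resistance network (inner→outer):
  R'_aluminium = ln(0.0353/0.0310)/(2πk) = 0.1299/(2π·210) = 9.845×10^-5 m·K/W
  R'_mineral wool = ln(0.0583/0.0353)/(2πk) = 0.5017/(2π·0.0423) = 1.888 m·K/W
  R'_stainless steel = ln(0.0625/0.0583)/(2πk) = 0.06956/(2π·17.2) = 6.437×10^-4 m·K/W
  R'_conv,out = 1/(2πr h) = 1/(2π·0.0625·16.0) = 0.1592 m·K/W
ΣR = 9.845×10^-5 + 1.888 + 6.437×10^-4 + 0.1592 = 2.048 m·K/W
Q' = ΔT/ΣR = (432 °C − 31.4 °C)/2.048 = 196 W/m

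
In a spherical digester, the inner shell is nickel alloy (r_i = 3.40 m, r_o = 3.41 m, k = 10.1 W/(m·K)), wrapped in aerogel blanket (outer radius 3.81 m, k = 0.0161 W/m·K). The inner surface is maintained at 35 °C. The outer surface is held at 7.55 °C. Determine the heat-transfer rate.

Q = 180 W

Resistance network (inner→outer):
  R_nickel alloy = (1/3.40 − 1/3.41)/(4πk) = 8.625×10^-4/(4π·10.1) = 6.796×10^-6 K/W
  R_aerogel blanket = (1/3.41 − 1/3.81)/(4πk) = 0.03079/(4π·0.0161) = 0.1522 K/W
ΣR = 6.796×10^-6 + 0.1522 = 0.1522 K/W
Q = ΔT/ΣR = (35 °C − 7.55 °C)/0.1522 = 180 W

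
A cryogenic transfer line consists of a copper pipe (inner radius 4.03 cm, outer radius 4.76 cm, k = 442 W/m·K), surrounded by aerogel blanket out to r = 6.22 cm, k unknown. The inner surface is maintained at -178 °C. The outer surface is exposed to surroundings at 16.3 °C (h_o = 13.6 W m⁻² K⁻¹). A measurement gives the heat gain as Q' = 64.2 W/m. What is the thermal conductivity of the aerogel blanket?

k = 0.0150 W/m·K

ΣR = ΔT/Q' = |-178 − 16.3|/64.2 = 3.026 m·K/W
Known resistances:
  R'_copper = ln(0.0476/0.0403)/(2πk) = 0.1665/(2π·442) = 5.995×10^-5 m·K/W
  R'_conv,out = 1/(2πr h) = 1/(2π·0.0622·13.6) = 0.1881 m·K/W
R_aerogel blanket = ΣR − ΣR_known = 3.026 − 0.1882 = 2.838 m·K/W
ln(r₂/r₁)/(2πk) = 2.838 ⇒ k = 0.2675/(2π·2.838) = 0.0150 W/m·K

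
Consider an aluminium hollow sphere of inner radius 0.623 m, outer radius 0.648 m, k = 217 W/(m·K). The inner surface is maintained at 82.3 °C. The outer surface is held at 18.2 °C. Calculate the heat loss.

Q = 2820 kW

Q = 4πk·ΔT/(1/r₁ − 1/r₂) = 4π × 217 × 64.1 / (1/0.623 − 1/0.648) = 2.82×10^6 W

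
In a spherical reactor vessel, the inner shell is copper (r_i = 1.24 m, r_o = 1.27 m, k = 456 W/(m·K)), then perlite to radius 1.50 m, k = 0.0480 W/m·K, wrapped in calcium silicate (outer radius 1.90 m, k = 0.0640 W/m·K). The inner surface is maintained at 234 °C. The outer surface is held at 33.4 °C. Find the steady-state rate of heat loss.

Resistance network (inner→outer):
  R_copper = (1/1.24 − 1/1.27)/(4πk) = 0.01905/(4π·456) = 3.324×10^-6 K/W
  R_perlite = (1/1.27 − 1/1.50)/(4πk) = 0.1207/(4π·0.0480) = 0.2002 K/W
  R_calcium silicate = (1/1.50 − 1/1.90)/(4πk) = 0.1404/(4π·0.0640) = 0.1745 K/W
ΣR = 3.324×10^-6 + 0.2002 + 0.1745 = 0.3747 K/W
Q = ΔT/ΣR = (234 °C − 33.4 °C)/0.3747 = 535 W

Q = 535 W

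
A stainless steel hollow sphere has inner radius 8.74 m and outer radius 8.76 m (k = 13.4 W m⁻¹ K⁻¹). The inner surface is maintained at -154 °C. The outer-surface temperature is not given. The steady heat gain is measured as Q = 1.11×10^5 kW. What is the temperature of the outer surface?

Series resistances:
  R_stainless steel = (1/8.74 − 1/8.76)/(4πk) = 2.612×10^-4/(4π·13.4) = 1.551×10^-6 K/W
ΣR = 1.551×10^-6 K/W
ΔT = Q·ΣR = 1.11×10^8 × 1.551×10^-6 = 172.2 K
Heat flows inward, so T_out = T_in + ΔT = -154 + 172.2 = 18.2 °C

T_out = 18.2 °C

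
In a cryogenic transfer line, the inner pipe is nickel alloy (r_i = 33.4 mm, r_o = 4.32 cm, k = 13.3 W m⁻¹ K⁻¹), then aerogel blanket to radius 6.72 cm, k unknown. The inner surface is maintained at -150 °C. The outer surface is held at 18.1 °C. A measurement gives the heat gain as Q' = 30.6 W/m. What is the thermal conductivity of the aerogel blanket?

ΣR = ΔT/Q' = |-150 − 18.1|/30.6 = 5.493 m·K/W
Known resistances:
  R'_nickel alloy = ln(0.0432/0.0334)/(2πk) = 0.2573/(2π·13.3) = 0.003079 m·K/W
R_aerogel blanket = ΣR − ΣR_known = 5.493 − 0.003079 = 5.490 m·K/W
ln(r₂/r₁)/(2πk) = 5.490 ⇒ k = 0.4418/(2π·5.490) = 0.0128 W/m·K

k = 0.0128 W/m·K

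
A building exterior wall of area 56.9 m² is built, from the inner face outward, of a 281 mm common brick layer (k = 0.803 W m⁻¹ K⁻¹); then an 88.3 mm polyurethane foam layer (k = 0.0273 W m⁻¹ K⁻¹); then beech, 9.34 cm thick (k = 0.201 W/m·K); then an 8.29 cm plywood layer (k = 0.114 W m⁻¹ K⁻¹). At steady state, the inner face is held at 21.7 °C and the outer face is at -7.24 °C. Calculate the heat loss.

Q = 345 W

Resistance network (inner→outer):
  R_common brick = L/(kA) = 0.281/(0.803·56.9) = 0.006150 K/W
  R_polyurethane foam = L/(kA) = 0.0883/(0.0273·56.9) = 0.05684 K/W
  R_beech = L/(kA) = 0.0934/(0.201·56.9) = 0.008167 K/W
  R_plywood = L/(kA) = 0.0829/(0.114·56.9) = 0.01278 K/W
ΣR = 0.006150 + 0.05684 + 0.008167 + 0.01278 = 0.08394 K/W
Q = ΔT/ΣR = (21.7 °C − -7.24 °C)/0.08394 = 345 W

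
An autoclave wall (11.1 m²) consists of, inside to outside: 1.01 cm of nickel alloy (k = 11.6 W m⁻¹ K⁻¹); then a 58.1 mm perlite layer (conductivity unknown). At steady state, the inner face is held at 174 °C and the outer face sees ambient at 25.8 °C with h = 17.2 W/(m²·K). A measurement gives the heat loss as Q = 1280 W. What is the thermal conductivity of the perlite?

k = 0.0474 W/m·K

ΣR = ΔT/Q = |174 − 25.8|/1280 = 0.1158 K/W
Known resistances:
  R_nickel alloy = L/(kA) = 0.0101/(11.6·11.1) = 7.844×10^-5 K/W
  R_conv,out = 1/(hA) = 1/(17.2·11.1) = 0.005238 K/W
R_perlite = ΣR − ΣR_known = 0.1158 − 0.005316 = 0.1105 K/W
L/(kA) = 0.1105 ⇒ k = 0.0581/(0.1105·11.1) = 0.0474 W/m·K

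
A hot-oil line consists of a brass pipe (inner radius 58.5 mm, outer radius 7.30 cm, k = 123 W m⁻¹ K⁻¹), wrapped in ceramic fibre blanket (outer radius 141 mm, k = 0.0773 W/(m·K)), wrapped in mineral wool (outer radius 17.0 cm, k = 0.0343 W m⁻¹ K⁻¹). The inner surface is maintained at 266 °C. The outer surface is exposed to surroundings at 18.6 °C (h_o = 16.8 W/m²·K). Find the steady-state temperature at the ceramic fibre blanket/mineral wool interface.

Treat each layer as a resistance in series:
  R'_brass = ln(0.0730/0.0585)/(2πk) = 0.2214/(2π·123) = 2.865×10^-4 m·K/W
  R'_ceramic fibre blanket = ln(0.141/0.0730)/(2πk) = 0.6583/(2π·0.0773) = 1.355 m·K/W
  R'_mineral wool = ln(0.170/0.141)/(2πk) = 0.1870/(2π·0.0343) = 0.8679 m·K/W
  R'_conv,out = 1/(2πr h) = 1/(2π·0.170·16.8) = 0.05573 m·K/W
ΣR = 2.865×10^-4 + 1.355 + 0.8679 + 0.05573 = 2.279 m·K/W
Q' = ΔT/ΣR = (266 °C − 18.6 °C)/2.279 = 108.6 W/m
From the inner boundary to the ceramic fibre blanket/mineral wool interface, ΣR_partial = 1.355 m·K/W.
T_interface = T_in − Q'·ΣR_partial = 266 °C − (108.6)(1.355) = 119 °C

T = 119 °C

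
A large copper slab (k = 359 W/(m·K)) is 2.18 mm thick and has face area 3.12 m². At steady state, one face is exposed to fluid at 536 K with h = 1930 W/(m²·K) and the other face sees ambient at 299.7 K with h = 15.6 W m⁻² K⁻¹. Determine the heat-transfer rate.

Treat each layer as a resistance in series:
  R_conv,in = 1/(hA) = 1/(1930·3.12) = 1.661×10^-4 K/W
  R_copper = L/(kA) = 0.00218/(359·3.12) = 1.946×10^-6 K/W
  R_conv,out = 1/(hA) = 1/(15.6·3.12) = 0.02055 K/W
ΣR = 1.661×10^-4 + 1.946×10^-6 + 0.02055 = 0.02072 K/W
Q = ΔT/ΣR = (536 K − 299.7 K)/0.02072 = 11400 W

Q = 11400 W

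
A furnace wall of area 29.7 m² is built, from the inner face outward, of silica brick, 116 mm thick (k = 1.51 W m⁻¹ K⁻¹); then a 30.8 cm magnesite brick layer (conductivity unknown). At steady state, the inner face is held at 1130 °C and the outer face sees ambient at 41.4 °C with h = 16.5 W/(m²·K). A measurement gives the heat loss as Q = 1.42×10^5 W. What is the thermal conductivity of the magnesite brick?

k = 3.41 W/m·K

ΣR = ΔT/Q = |1130 − 41.4|/1.42×10^5 = 0.007666 K/W
Known resistances:
  R_silica brick = L/(kA) = 0.116/(1.51·29.7) = 0.002587 K/W
  R_conv,out = 1/(hA) = 1/(16.5·29.7) = 0.002041 K/W
R_magnesite brick = ΣR − ΣR_known = 0.007666 − 0.004628 = 0.003038 K/W
L/(kA) = 0.003038 ⇒ k = 0.308/(0.003038·29.7) = 3.41 W/m·K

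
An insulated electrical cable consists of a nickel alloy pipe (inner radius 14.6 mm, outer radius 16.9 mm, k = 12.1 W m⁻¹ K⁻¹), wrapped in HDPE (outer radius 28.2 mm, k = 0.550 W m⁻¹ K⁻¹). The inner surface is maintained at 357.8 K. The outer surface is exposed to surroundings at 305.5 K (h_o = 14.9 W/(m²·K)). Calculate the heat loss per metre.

Resistance network (inner→outer):
  R'_nickel alloy = ln(0.0169/0.0146)/(2πk) = 0.1463/(2π·12.1) = 0.001924 m·K/W
  R'_HDPE = ln(0.0282/0.0169)/(2πk) = 0.5120/(2π·0.550) = 0.1482 m·K/W
  R'_conv,out = 1/(2πr h) = 1/(2π·0.0282·14.9) = 0.3788 m·K/W
ΣR = 0.001924 + 0.1482 + 0.3788 = 0.5289 m·K/W
Q' = ΔT/ΣR = (357.8 K − 305.5 K)/0.5289 = 98.9 W/m

Q' = 98.9 W/m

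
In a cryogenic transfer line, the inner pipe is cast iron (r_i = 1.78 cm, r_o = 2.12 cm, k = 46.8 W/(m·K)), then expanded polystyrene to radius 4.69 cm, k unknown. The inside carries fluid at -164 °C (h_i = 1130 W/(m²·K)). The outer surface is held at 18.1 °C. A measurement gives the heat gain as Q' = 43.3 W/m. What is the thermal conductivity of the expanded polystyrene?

k = 0.0301 W/m·K

ΣR = ΔT/Q' = |-164 − 18.1|/43.3 = 4.206 m·K/W
Known resistances:
  R'_conv,in = 1/(2πr h) = 1/(2π·0.0178·1130) = 0.007913 m·K/W
  R'_cast iron = ln(0.0212/0.0178)/(2πk) = 0.1748/(2π·46.8) = 5.945×10^-4 m·K/W
R_expanded polystyrene = ΣR − ΣR_known = 4.206 − 0.008507 = 4.197 m·K/W
ln(r₂/r₁)/(2πk) = 4.197 ⇒ k = 0.7940/(2π·4.197) = 0.0301 W/m·K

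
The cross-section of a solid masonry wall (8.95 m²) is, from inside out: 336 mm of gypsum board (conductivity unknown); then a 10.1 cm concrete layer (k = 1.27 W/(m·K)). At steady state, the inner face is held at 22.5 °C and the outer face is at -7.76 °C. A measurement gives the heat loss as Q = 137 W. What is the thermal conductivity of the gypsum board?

k = 0.177 W/m·K

ΣR = ΔT/Q = |22.5 − -7.76|/137 = 0.2209 K/W
Known resistances:
  R_concrete = L/(kA) = 0.101/(1.27·8.95) = 0.008886 K/W
R_gypsum board = ΣR − ΣR_known = 0.2209 − 0.008886 = 0.2120 K/W
L/(kA) = 0.2120 ⇒ k = 0.336/(0.2120·8.95) = 0.177 W/m·K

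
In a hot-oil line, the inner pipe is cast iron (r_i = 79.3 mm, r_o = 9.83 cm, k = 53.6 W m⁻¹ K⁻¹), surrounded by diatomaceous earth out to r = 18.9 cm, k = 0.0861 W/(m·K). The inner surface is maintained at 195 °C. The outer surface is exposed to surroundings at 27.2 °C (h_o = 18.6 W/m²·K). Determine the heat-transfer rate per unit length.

Series thermal resistances, inner to outer:
  R'_cast iron = ln(0.0983/0.0793)/(2πk) = 0.2148/(2π·53.6) = 6.378×10^-4 m·K/W
  R'_diatomaceous earth = ln(0.189/0.0983)/(2πk) = 0.6537/(2π·0.0861) = 1.208 m·K/W
  R'_conv,out = 1/(2πr h) = 1/(2π·0.189·18.6) = 0.04527 m·K/W
ΣR = 6.378×10^-4 + 1.208 + 0.04527 = 1.254 m·K/W
Q' = ΔT/ΣR = (195 °C − 27.2 °C)/1.254 = 134 W/m

Q' = 134 W/m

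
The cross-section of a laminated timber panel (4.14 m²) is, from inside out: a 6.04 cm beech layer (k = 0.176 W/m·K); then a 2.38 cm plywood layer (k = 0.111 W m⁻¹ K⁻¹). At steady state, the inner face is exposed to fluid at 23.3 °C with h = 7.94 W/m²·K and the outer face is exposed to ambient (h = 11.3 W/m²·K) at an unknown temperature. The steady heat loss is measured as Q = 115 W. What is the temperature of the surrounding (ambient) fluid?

Series resistances:
  R_conv,in = 1/(hA) = 1/(7.94·4.14) = 0.03042 K/W
  R_beech = L/(kA) = 0.0604/(0.176·4.14) = 0.08289 K/W
  R_plywood = L/(kA) = 0.0238/(0.111·4.14) = 0.05179 K/W
  R_conv,out = 1/(hA) = 1/(11.3·4.14) = 0.02138 K/W
ΣR = 0.1865 K/W
ΔT = Q·ΣR = 115 × 0.1865 = 21.45 K
Heat flows outward, so T_out = T_in − ΔT = 23.3 − 21.45 = 1.85 °C

T_out = 1.85 °C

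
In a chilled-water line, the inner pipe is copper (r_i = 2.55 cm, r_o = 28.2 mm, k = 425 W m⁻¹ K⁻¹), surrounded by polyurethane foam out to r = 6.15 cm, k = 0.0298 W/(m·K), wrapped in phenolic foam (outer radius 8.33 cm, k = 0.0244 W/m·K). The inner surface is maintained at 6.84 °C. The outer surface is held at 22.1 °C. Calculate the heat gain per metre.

Q' = 2.48 W/m

Series thermal resistances, inner to outer:
  R'_copper = ln(0.0282/0.0255)/(2πk) = 0.1006/(2π·425) = 3.769×10^-5 m·K/W
  R'_polyurethane foam = ln(0.0615/0.0282)/(2πk) = 0.7797/(2π·0.0298) = 4.164 m·K/W
  R'_phenolic foam = ln(0.0833/0.0615)/(2πk) = 0.3034/(2π·0.0244) = 1.979 m·K/W
ΣR = 3.769×10^-5 + 4.164 + 1.979 = 6.143 m·K/W
Q' = ΔT/ΣR = (6.84 °C − 22.1 °C)/6.143 = -2.48 W/m
(Negative Q' ⇒ heat flows inward; heat gain = 2.48 W/m.)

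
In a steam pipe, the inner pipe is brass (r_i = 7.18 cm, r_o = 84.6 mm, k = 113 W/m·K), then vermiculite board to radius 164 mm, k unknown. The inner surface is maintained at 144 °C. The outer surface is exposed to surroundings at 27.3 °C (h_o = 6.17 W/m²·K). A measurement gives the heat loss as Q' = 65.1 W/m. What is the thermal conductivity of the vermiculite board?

ΣR = ΔT/Q' = |144 − 27.3|/65.1 = 1.793 m·K/W
Known resistances:
  R'_brass = ln(0.0846/0.0718)/(2πk) = 0.1640/(2π·113) = 2.311×10^-4 m·K/W
  R'_conv,out = 1/(2πr h) = 1/(2π·0.164·6.17) = 0.1573 m·K/W
R_vermiculite board = ΣR − ΣR_known = 1.793 − 0.1575 = 1.635 m·K/W
ln(r₂/r₁)/(2πk) = 1.635 ⇒ k = 0.6619/(2π·1.635) = 0.0644 W/m·K

k = 0.0644 W/m·K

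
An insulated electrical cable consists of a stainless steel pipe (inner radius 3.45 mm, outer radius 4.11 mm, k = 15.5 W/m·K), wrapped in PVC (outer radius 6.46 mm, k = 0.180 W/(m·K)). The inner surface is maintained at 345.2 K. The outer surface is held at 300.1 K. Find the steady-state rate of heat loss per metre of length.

Resistance network (inner→outer):
  R'_stainless steel = ln(0.00411/0.00345)/(2πk) = 0.1750/(2π·15.5) = 0.001797 m·K/W
  R'_PVC = ln(0.00646/0.00411)/(2πk) = 0.4522/(2π·0.180) = 0.3998 m·K/W
ΣR = 0.001797 + 0.3998 = 0.4016 m·K/W
Q' = ΔT/ΣR = (345.2 K − 300.1 K)/0.4016 = 112 W/m

Q' = 112 W/m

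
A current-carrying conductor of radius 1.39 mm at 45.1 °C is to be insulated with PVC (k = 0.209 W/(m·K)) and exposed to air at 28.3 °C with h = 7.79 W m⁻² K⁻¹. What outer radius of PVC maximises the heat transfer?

r_cr = 2.68 cm

For a cylinder, r_cr = k_ins/h = 0.209/7.79 = 0.0268 m = 2.68 cm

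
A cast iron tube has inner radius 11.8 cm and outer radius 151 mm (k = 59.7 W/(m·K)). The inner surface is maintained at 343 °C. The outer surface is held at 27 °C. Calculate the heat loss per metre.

Q' = 4.81×10^5 W/m

Q' = 2πk·ΔT/ln(r₂/r₁) = 2π × 59.7 × 316 / ln(0.151/0.118) = 4.81×10^5 W/m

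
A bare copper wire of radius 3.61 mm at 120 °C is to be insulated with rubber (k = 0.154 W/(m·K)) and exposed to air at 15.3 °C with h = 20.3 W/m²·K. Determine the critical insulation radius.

For a cylinder, r_cr = k_ins/h = 0.154/20.3 = 0.00759 m = 0.759 cm

r_cr = 0.759 cm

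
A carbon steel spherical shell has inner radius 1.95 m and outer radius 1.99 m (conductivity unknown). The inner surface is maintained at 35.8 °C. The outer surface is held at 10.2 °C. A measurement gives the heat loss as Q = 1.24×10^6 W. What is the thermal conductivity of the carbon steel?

ΣR = ΔT/Q = |35.8 − 10.2|/1.24×10^6 = 2.065×10^-5 K/W
(1/r₁−1/r₂)/(4πk) = 2.065×10^-5 ⇒ k = 0.01031/(4π·2.065×10^-5) = 39.7 W/m·K

k = 39.7 W/m·K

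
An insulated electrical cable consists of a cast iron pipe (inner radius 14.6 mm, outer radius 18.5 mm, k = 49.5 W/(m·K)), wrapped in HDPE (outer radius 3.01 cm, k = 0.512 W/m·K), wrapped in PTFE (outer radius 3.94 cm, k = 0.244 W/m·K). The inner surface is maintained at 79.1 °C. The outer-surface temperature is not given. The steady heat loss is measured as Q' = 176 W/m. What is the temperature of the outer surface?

T_out = 21.4 °C

Sum the resistances:
  R'_cast iron = ln(0.0185/0.0146)/(2πk) = 0.2367/(2π·49.5) = 7.612×10^-4 m·K/W
  R'_HDPE = ln(0.0301/0.0185)/(2πk) = 0.4868/(2π·0.512) = 0.1513 m·K/W
  R'_PTFE = ln(0.0394/0.0301)/(2πk) = 0.2692/(2π·0.244) = 0.1756 m·K/W
ΣR = 0.3277 m·K/W
ΔT = Q'·ΣR = 176 × 0.3277 = 57.68 K
Heat flows outward, so T_out = T_in − ΔT = 79.1 − 57.68 = 21.4 °C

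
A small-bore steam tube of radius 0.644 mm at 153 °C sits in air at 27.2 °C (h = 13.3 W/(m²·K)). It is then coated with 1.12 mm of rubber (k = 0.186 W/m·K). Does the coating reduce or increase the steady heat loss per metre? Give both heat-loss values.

increases: 6.77 → 16.5 W/m

Critical radius for a cylinder: r_cr = k/h = 0.0140 m = 1.40 cm.
Outer radius after coating: r₂ = 6.44×10^-4 + 0.00112 = 0.001764 m.
Since r₁ < r_cr and r₂ ≤ r_cr, the coating moves toward the maximum at r_cr — heat loss rises.
Bare: R = 1/(2πr₁h) = 18.58 m·K/W; Q = 125.8/18.58 = 6.77 W/m.
Coated: R = R_cond + R_conv = 7.646 m·K/W; Q = 125.8/7.646 = 16.5 W/m.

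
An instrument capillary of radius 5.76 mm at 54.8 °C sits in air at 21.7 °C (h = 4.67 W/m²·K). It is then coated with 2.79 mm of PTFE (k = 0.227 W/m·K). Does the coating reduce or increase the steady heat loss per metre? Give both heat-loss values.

Critical radius for a cylinder: r_cr = k/h = 0.0486 m = 4.86 cm.
Outer radius after coating: r₂ = 0.00576 + 0.00279 = 0.00855 m.
Since r₁ < r_cr and r₂ ≤ r_cr, the coating moves toward the maximum at r_cr — heat loss rises.
Bare: R = 1/(2πr₁h) = 5.917 m·K/W; Q = 33.1/5.917 = 5.59 W/m.
Coated: R = R_cond + R_conv = 4.263 m·K/W; Q = 33.1/4.263 = 7.76 W/m.

increases: 5.59 → 7.76 W/m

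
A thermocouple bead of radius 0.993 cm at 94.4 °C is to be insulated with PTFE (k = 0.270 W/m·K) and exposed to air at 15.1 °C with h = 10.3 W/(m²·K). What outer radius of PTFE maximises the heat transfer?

r_cr = 5.24 cm

For a sphere, r_cr = 2k_ins/h = 2·0.270/10.3 = 0.0524 m = 5.24 cm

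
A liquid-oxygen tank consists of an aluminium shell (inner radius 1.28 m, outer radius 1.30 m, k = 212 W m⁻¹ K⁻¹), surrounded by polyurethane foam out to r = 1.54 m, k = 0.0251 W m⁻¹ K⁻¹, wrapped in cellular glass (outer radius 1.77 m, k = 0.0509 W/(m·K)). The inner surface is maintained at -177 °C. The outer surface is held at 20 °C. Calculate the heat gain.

Treat each layer as a resistance in series:
  R_aluminium = (1/1.28 − 1/1.30)/(4πk) = 0.01202/(4π·212) = 4.512×10^-6 K/W
  R_polyurethane foam = (1/1.30 − 1/1.54)/(4πk) = 0.1199/(4π·0.0251) = 0.3801 K/W
  R_cellular glass = (1/1.54 − 1/1.77)/(4πk) = 0.08438/(4π·0.0509) = 0.1319 K/W
ΣR = 4.512×10^-6 + 0.3801 + 0.1319 = 0.5120 K/W
Q = ΔT/ΣR = (-177 °C − 20 °C)/0.5120 = -385 W
(Negative Q ⇒ heat flows inward; heat gain = 385 W.)

Q = 385 W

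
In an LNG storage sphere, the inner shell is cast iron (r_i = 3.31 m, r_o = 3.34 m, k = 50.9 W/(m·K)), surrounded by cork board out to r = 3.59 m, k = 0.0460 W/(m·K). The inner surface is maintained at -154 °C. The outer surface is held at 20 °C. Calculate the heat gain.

Treat each layer as a resistance in series:
  R_cast iron = (1/3.31 − 1/3.34)/(4πk) = 0.002714/(4π·50.9) = 4.242×10^-6 K/W
  R_cork board = (1/3.34 − 1/3.59)/(4πk) = 0.02085/(4π·0.0460) = 0.03607 K/W
ΣR = 4.242×10^-6 + 0.03607 = 0.03607 K/W
Q = ΔT/ΣR = (-154 °C − 20 °C)/0.03607 = -4820 W
(Negative Q ⇒ heat flows inward; heat gain = 4820 W.)

Q = 4820 W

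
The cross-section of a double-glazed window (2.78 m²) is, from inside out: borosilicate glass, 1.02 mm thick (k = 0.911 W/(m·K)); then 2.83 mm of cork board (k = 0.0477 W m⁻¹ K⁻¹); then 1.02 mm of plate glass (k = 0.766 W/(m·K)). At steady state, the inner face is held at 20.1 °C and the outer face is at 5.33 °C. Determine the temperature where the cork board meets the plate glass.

Series thermal resistances, inner to outer:
  R_borosilicate glass = L/(kA) = 0.00102/(0.911·2.78) = 4.028×10^-4 K/W
  R_cork board = L/(kA) = 0.00283/(0.0477·2.78) = 0.02134 K/W
  R_plate glass = L/(kA) = 0.00102/(0.766·2.78) = 4.790×10^-4 K/W
ΣR = 4.028×10^-4 + 0.02134 + 4.790×10^-4 = 0.02222 K/W
Q = ΔT/ΣR = (20.1 °C − 5.33 °C)/0.02222 = 664.7 W
From the inner boundary to the cork board/plate glass interface, ΣR_partial = 0.02174 K/W.
T_interface = T_in − Q·ΣR_partial = 20.1 °C − (664.7)(0.02174) = 5.65 °C

T = 5.65 °C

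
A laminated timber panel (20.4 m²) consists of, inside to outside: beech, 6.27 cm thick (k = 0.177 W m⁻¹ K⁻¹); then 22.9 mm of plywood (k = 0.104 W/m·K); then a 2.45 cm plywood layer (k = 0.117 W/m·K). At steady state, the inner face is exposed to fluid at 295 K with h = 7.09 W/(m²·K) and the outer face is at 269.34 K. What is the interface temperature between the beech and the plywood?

Treat each layer as a resistance in series:
  R_conv,in = 1/(hA) = 1/(7.09·20.4) = 0.006914 K/W
  R_beech = L/(kA) = 0.0627/(0.177·20.4) = 0.01736 K/W
  R_plywood = L/(kA) = 0.0229/(0.104·20.4) = 0.01079 K/W
  R_plywood = L/(kA) = 0.0245/(0.117·20.4) = 0.01026 K/W
ΣR = 0.006914 + 0.01736 + 0.01079 + 0.01026 = 0.04532 K/W
Q = ΔT/ΣR = (295 K − 269.34 K)/0.04532 = 566.2 W
From the inner boundary to the beech/plywood interface, ΣR_partial = 0.02427 K/W.
T_interface = T_in − Q·ΣR_partial = 295 K − (566.2)(0.02427) = 281.26 K

T = 281.26 K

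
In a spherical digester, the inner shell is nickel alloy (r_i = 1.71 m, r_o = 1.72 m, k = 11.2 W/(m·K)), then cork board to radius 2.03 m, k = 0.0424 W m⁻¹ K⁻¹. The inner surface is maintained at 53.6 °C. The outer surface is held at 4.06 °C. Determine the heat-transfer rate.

Resistance network (inner→outer):
  R_nickel alloy = (1/1.71 − 1/1.72)/(4πk) = 0.003400/(4π·11.2) = 2.416×10^-5 K/W
  R_cork board = (1/1.72 − 1/2.03)/(4πk) = 0.08878/(4π·0.0424) = 0.1666 K/W
ΣR = 2.416×10^-5 + 0.1666 = 0.1666 K/W
Q = ΔT/ΣR = (53.6 °C − 4.06 °C)/0.1666 = 297 W

Q = 297 W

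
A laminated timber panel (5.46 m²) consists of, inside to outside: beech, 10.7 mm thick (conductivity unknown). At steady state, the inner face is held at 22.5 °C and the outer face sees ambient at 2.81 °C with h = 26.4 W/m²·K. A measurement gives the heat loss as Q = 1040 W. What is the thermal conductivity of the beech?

k = 0.163 W/m·K

ΣR = ΔT/Q = |22.5 − 2.81|/1040 = 0.01893 K/W
Known resistances:
  R_conv,out = 1/(hA) = 1/(26.4·5.46) = 0.006938 K/W
R_beech = ΣR − ΣR_known = 0.01893 − 0.006938 = 0.01199 K/W
L/(kA) = 0.01199 ⇒ k = 0.0107/(0.01199·5.46) = 0.163 W/m·K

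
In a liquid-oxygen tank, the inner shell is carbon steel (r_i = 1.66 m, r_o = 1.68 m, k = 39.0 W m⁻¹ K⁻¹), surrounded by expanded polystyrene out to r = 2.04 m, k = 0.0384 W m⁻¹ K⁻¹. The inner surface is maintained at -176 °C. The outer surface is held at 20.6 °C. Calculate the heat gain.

Q = 903 W

Resistance network (inner→outer):
  R_carbon steel = (1/1.66 − 1/1.68)/(4πk) = 0.007172/(4π·39.0) = 1.463×10^-5 K/W
  R_expanded polystyrene = (1/1.68 − 1/2.04)/(4πk) = 0.1050/(4π·0.0384) = 0.2177 K/W
ΣR = 1.463×10^-5 + 0.2177 = 0.2177 K/W
Q = ΔT/ΣR = (-176 °C − 20.6 °C)/0.2177 = -903 W
(Negative Q ⇒ heat flows inward; heat gain = 903 W.)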